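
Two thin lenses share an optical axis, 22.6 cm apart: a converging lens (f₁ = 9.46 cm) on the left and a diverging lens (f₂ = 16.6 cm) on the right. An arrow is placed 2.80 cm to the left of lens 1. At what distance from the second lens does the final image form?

10.2 cm

Lens 1: 1/d_i1 = 1/f₁ − 1/d_o1 = 1/(9.46) − 1/(2.80) = -0.2514, so d_i1 = -3.977 cm.
The intermediate image is 3.977 cm to the left of lens 1 (virtual), which is 22.6 − (-3.977) = 26.58 cm to the left of lens 2, so d_o2 = +26.58 cm.
Lens 2 is diverging, so f₂ = −16.6 cm.
Lens 2: 1/d_i2 = 1/f₂ − 1/d_o2 = 1/(-16.6) − 1/(26.58) = -0.09786, so d_i2 = -10.2 cm.
The final image is virtual, 10.2 cm to the left of lens 2 (overall magnification ≈ 0.55).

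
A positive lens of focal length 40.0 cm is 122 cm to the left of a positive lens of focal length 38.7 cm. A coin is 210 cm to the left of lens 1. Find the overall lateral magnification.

m = +0.269

Lens 1: 1/d_i1 = 1/(40.0) − 1/(210) = 0.02024, so d_i1 = 49.41 cm; m₁ = −d_i1/d_o1 = -0.2353.
d_o2 = 122 − (49.41) = 72.59 cm.
Lens 2: 1/d_i2 = 1/(38.7) − 1/(72.59) = 0.01206, so d_i2 = 82.89 cm; m₂ = −d_i2/d_o2 = -1.142.
m = m₁·m₂ = (-0.2353)(-1.142) = +0.269.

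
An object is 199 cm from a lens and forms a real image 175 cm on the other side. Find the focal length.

Real image ⇒ d_i = +175 cm.
1/f = 1/d_o + 1/d_i = 1/(199) + 1/(175) = 0.01074, so f = 93.1 cm.
Since f is positive, the lens is converging.

f = 93.1 cm (converging)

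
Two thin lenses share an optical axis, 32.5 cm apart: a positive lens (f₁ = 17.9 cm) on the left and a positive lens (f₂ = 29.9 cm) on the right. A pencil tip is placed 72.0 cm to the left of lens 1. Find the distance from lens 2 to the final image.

Lens 1: 1/d_i1 = 1/f₁ − 1/d_o1 = 1/(17.9) − 1/(72.0) = 0.04198, so d_i1 = 23.82 cm.
The intermediate image is 23.82 cm to the right of lens 1, which is 32.5 − (23.82) = 8.680 cm to the left of lens 2, so d_o2 = +8.680 cm.
Lens 2: 1/d_i2 = 1/f₂ − 1/d_o2 = 1/(29.9) − 1/(8.680) = -0.08176, so d_i2 = -12.2 cm.
The final image is virtual, 12.2 cm to the left of lens 2 (overall magnification ≈ -0.47).

12.2 cm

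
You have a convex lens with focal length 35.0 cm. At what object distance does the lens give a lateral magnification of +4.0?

m = −d_i/d_o ⇒ d_i = −m·d_o.
1/f = 1/d_o + 1/d_i = 1/d_o − 1/(m·d_o) = (1 − 1/m)/d_o, so d_o = f(1 − 1/m) = (35.00)(1 − 1/(+4.0)) = 26.2 cm.

26.2 cm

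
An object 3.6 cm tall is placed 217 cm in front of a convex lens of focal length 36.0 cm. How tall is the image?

1/d_i = 1/f − 1/d_o = 1/(36.00) − 1/(217) = 0.02317, so d_i = 43.16 cm.
m = −d_i/d_o = -0.1989.
|h_i| = |m|·h_o = 0.1989 × 3.6 = 0.716 cm. The image is real, inverted and reduced, on the far side of the lens.

0.716 cm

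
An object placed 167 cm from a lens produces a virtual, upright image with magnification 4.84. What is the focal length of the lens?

m = −d_i/d_o ⇒ d_i = −m·d_o = −(+4.84)·(167) = -808.3 cm.
1/f = 1/d_o + 1/d_i = 1/(167) + 1/(-808.3) = 0.004751, so f = 210 cm.
Since f is positive, the lens is converging.

f = 210 cm (converging)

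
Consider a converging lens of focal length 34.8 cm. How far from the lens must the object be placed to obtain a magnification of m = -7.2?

m = −d_i/d_o ⇒ d_i = −m·d_o.
1/f = 1/d_o + 1/d_i = 1/d_o − 1/(m·d_o) = (1 − 1/m)/d_o, so d_o = f(1 − 1/m) = (34.80)(1 − 1/(-7.2)) = 39.6 cm.

39.6 cm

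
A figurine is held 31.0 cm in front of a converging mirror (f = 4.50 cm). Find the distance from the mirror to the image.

Mirror equation: 1/v = 1/f − 1/u = 1/(4.500) − 1/(31.0) = 0.2222 − 0.03226 = 0.1900, so v = 5.26 cm.
The image is real, inverted and reduced, in front of the mirror.

5.26 cm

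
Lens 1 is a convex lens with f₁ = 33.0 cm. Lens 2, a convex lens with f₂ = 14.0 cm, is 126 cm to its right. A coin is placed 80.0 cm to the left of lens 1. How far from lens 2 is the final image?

Lens 1: 1/d_i1 = 1/f₁ − 1/d_o1 = 1/(33.0) − 1/(80.0) = 0.01780, so d_i1 = 56.17 cm.
The intermediate image is 56.17 cm to the right of lens 1, which is 126 − (56.17) = 69.83 cm to the left of lens 2, so d_o2 = +69.83 cm.
Lens 2: 1/d_i2 = 1/f₂ − 1/d_o2 = 1/(14.0) − 1/(69.83) = 0.05711, so d_i2 = 17.5 cm.
The final image is real, 17.5 cm to the right of lens 2 (overall magnification ≈ 0.18).

17.5 cm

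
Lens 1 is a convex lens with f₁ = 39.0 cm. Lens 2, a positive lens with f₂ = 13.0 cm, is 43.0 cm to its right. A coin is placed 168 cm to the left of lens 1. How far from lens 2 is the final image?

4.87 cm

Lens 1: 1/d_i1 = 1/f₁ − 1/d_o1 = 1/(39.0) − 1/(168) = 0.01969, so d_i1 = 50.79 cm.
The intermediate image is 50.79 cm to the right of lens 1, which lies 7.790 cm to the right of lens 2 — a virtual object — so d_o2 = −7.790 cm.
Lens 2: 1/d_i2 = 1/f₂ − 1/d_o2 = 1/(13.0) − 1/(-7.790) = 0.2053, so d_i2 = 4.87 cm.
The final image is real, 4.87 cm to the right of lens 2 (overall magnification ≈ -0.19).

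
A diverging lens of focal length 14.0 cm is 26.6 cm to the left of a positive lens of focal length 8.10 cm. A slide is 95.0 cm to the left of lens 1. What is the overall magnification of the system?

f₁ = −14.0 cm (diverging).
Lens 1: 1/d_i1 = 1/(-14.0) − 1/(95.0) = -0.08195, so d_i1 = -12.20 cm; m₁ = −d_i1/d_o1 = +0.1284.
d_o2 = 26.6 − (-12.20) = 38.80 cm.
Lens 2: 1/d_i2 = 1/(8.10) − 1/(38.80) = 0.09768, so d_i2 = 10.24 cm; m₂ = −d_i2/d_o2 = -0.2638.
m = m₁·m₂ = (+0.1284)(-0.2638) = -0.0339.

m = -0.0339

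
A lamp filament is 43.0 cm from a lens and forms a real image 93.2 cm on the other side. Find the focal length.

f = 29.4 cm (converging)

Real image ⇒ d_i = +93.2 cm.
1/f = 1/d_o + 1/d_i = 1/(43.0) + 1/(93.2) = 0.03399, so f = 29.4 cm.
Since f is positive, the lens is converging.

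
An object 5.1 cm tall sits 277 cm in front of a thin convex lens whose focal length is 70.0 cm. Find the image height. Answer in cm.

1/d_i = 1/f − 1/d_o = 1/(70.00) − 1/(277) = 0.01068, so d_i = 93.67 cm.
m = −d_i/d_o = -0.3382.
|h_i| = |m|·h_o = 0.3382 × 5.1 = 1.72 cm. The image is real, inverted and reduced, on the far side of the lens.

1.72 cm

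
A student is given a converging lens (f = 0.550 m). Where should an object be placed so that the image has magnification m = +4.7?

m = −d_i/d_o ⇒ d_i = −m·d_o.
1/f = 1/d_o + 1/d_i = 1/d_o − 1/(m·d_o) = (1 − 1/m)/d_o, so d_o = f(1 − 1/m) = (0.5500)(1 − 1/(+4.7)) = 0.433 m.

0.433 m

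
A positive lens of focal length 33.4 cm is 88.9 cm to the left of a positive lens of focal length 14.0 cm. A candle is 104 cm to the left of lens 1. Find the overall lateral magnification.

Lens 1: 1/d_i1 = 1/(33.4) − 1/(104) = 0.02032, so d_i1 = 49.20 cm; m₁ = −d_i1/d_o1 = -0.4731.
d_o2 = 88.9 − (49.20) = 39.70 cm.
Lens 2: 1/d_i2 = 1/(14.0) − 1/(39.70) = 0.04624, so d_i2 = 21.63 cm; m₂ = −d_i2/d_o2 = -0.5447.
m = m₁·m₂ = (-0.4731)(-0.5447) = +0.258.

m = +0.258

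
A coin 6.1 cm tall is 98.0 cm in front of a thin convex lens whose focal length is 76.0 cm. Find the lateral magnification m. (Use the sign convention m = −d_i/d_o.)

m = -3.45

1/d_i = 1/f − 1/d_o = 1/(76.00) − 1/(98.0) = 0.002954, so d_i = 338.5 cm.
m = −d_i/d_o = −(338.5)/(98.0) = -3.45.
The image is real, inverted and enlarged, on the far side of the lens.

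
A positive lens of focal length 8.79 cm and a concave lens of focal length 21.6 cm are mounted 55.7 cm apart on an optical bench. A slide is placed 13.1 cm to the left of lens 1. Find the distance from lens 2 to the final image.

12.4 cm

Lens 1: 1/d_i1 = 1/f₁ − 1/d_o1 = 1/(8.79) − 1/(13.1) = 0.03743, so d_i1 = 26.72 cm.
The intermediate image is 26.72 cm to the right of lens 1, which is 55.7 − (26.72) = 28.98 cm to the left of lens 2, so d_o2 = +28.98 cm.
Lens 2 is diverging, so f₂ = −21.6 cm.
Lens 2: 1/d_i2 = 1/f₂ − 1/d_o2 = 1/(-21.6) − 1/(28.98) = -0.08080, so d_i2 = -12.4 cm.
The final image is virtual, 12.4 cm to the left of lens 2 (overall magnification ≈ -0.87).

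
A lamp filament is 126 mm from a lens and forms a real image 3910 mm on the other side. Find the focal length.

Real image ⇒ d_i = +3910 mm.
1/f = 1/d_o + 1/d_i = 1/(126) + 1/(3910) = 0.008192, so f = 122 mm.
Since f is positive, the lens is converging.

f = 122 mm (converging)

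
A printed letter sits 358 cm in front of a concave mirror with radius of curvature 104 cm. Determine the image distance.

60.8 cm

f = R/2 = 104/2 = 52.00 cm.
Mirror equation: 1/q = 1/f − 1/p = 1/(52.00) − 1/(358) = 0.01923 − 0.002793 = 0.01644, so q = 60.8 cm.
The image is real, inverted and reduced, in front of the mirror.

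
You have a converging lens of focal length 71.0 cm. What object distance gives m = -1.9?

108 cm

m = −d_i/d_o ⇒ d_i = −m·d_o.
1/f = 1/d_o + 1/d_i = 1/d_o − 1/(m·d_o) = (1 − 1/m)/d_o, so d_o = f(1 − 1/m) = (71.00)(1 − 1/(-1.9)) = 108 cm.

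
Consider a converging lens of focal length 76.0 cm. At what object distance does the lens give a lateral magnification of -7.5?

m = −d_i/d_o ⇒ d_i = −m·d_o.
1/f = 1/d_o + 1/d_i = 1/d_o − 1/(m·d_o) = (1 − 1/m)/d_o, so d_o = f(1 − 1/m) = (76.00)(1 − 1/(-7.5)) = 86.1 cm.

86.1 cm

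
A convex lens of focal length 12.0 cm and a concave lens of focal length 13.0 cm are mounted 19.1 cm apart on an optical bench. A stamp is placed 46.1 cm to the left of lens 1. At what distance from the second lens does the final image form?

Lens 1: 1/d_i1 = 1/f₁ − 1/d_o1 = 1/(12.0) − 1/(46.1) = 0.06164, so d_i1 = 16.22 cm.
The intermediate image is 16.22 cm to the right of lens 1, which is 19.1 − (16.22) = 2.880 cm to the left of lens 2, so d_o2 = +2.880 cm.
Lens 2 is diverging, so f₂ = −13.0 cm.
Lens 2: 1/d_i2 = 1/f₂ − 1/d_o2 = 1/(-13.0) − 1/(2.880) = -0.4241, so d_i2 = -2.36 cm.
The final image is virtual, 2.36 cm to the left of lens 2 (overall magnification ≈ -0.29).

2.36 cm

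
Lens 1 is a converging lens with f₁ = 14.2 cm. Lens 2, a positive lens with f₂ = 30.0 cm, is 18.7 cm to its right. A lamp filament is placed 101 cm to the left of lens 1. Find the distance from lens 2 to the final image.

Lens 1: 1/d_i1 = 1/f₁ − 1/d_o1 = 1/(14.2) − 1/(101) = 0.06052, so d_i1 = 16.52 cm.
The intermediate image is 16.52 cm to the right of lens 1, which is 18.7 − (16.52) = 2.180 cm to the left of lens 2, so d_o2 = +2.180 cm.
Lens 2: 1/d_i2 = 1/f₂ − 1/d_o2 = 1/(30.0) − 1/(2.180) = -0.4254, so d_i2 = -2.35 cm.
The final image is virtual, 2.35 cm to the left of lens 2 (overall magnification ≈ -0.18).

2.35 cm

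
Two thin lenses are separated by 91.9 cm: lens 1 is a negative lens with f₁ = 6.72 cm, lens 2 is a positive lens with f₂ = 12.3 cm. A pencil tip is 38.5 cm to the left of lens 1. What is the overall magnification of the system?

m = -0.0214

f₁ = −6.72 cm (diverging).
Lens 1: 1/d_i1 = 1/(-6.72) − 1/(38.5) = -0.1748, so d_i1 = -5.721 cm; m₁ = −d_i1/d_o1 = +0.1486.
d_o2 = 91.9 − (-5.721) = 97.62 cm.
Lens 2: 1/d_i2 = 1/(12.3) − 1/(97.62) = 0.07106, so d_i2 = 14.07 cm; m₂ = −d_i2/d_o2 = -0.1442.
m = m₁·m₂ = (+0.1486)(-0.1442) = -0.0214.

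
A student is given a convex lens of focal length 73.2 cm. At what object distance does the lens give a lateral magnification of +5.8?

m = −d_i/d_o ⇒ d_i = −m·d_o.
1/f = 1/d_o + 1/d_i = 1/d_o − 1/(m·d_o) = (1 − 1/m)/d_o, so d_o = f(1 − 1/m) = (73.20)(1 − 1/(+5.8)) = 60.6 cm.

60.6 cm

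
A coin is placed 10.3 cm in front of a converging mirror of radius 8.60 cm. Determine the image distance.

f = R/2 = 8.60/2 = 4.300 cm.
Mirror equation: 1/s_i = 1/f − 1/s_o = 1/(4.300) − 1/(10.3) = 0.2326 − 0.09709 = 0.1355, so s_i = 7.38 cm.
The image is real, inverted and reduced, in front of the mirror.

7.38 cm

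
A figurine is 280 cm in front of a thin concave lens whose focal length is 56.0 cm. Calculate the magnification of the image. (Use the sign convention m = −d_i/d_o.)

For a concave lens, f = -56.0 cm.
1/d_i = 1/f − 1/d_o = 1/(-56.00) − 1/(280) = -0.02143, so d_i = -46.67 cm.
m = −d_i/d_o = −(-46.67)/(280) = +0.167.
The image is virtual, upright and reduced, on the same side as the object.

m = +0.167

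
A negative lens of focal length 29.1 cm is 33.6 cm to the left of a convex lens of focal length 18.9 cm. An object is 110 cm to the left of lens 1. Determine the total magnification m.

f₁ = −29.1 cm (diverging).
Lens 1: 1/d_i1 = 1/(-29.1) − 1/(110) = -0.04346, so d_i1 = -23.01 cm; m₁ = −d_i1/d_o1 = +0.2092.
d_o2 = 33.6 − (-23.01) = 56.61 cm.
Lens 2: 1/d_i2 = 1/(18.9) − 1/(56.61) = 0.03525, so d_i2 = 28.37 cm; m₂ = −d_i2/d_o2 = -0.5012.
m = m₁·m₂ = (+0.2092)(-0.5012) = -0.105.

m = -0.105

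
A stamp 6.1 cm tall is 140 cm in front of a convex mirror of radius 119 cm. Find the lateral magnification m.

m = +0.298

f = R/2 = 119/2 = 59.50 cm; for a convex mirror, f = -59.50 cm.
1/d_i = 1/f − 1/d_o = 1/(-59.50) − 1/(140) = -0.02395, so d_i = -41.75 cm.
m = −d_i/d_o = −(-41.75)/(140) = +0.298.
The image is virtual, upright and reduced, behind the mirror.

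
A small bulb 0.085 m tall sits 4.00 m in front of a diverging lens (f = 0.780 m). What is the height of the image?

For a diverging lens, f = -0.780 m.
1/d_i = 1/f − 1/d_o = 1/(-0.7800) − 1/(4.00) = -1.532, so d_i = -0.6527 m.
m = −d_i/d_o = +0.1632.
|h_i| = |m|·h_o = 0.1632 × 0.085 = 0.0139 m. The image is virtual, upright and reduced, on the same side as the object.

0.0139 m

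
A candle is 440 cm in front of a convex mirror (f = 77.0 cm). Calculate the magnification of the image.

m = +0.149

For a convex mirror, f = -77.0 cm.
1/d_i = 1/f − 1/d_o = 1/(-77.00) − 1/(440) = -0.01526, so d_i = -65.53 cm.
m = −d_i/d_o = −(-65.53)/(440) = +0.149.
The image is virtual, upright and reduced, behind the mirror.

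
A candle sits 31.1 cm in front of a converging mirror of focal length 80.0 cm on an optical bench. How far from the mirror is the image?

50.9 cm

Mirror equation: 1/q = 1/f − 1/p = 1/(80.00) − 1/(31.1) = 0.01250 − 0.03215 = -0.01965, so q = -50.9 cm.
The image is virtual, upright and enlarged, behind the mirror.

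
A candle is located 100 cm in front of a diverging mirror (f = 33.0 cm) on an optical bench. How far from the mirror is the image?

For a diverging mirror, f = -33.0 cm.
Mirror equation: 1/s_i = 1/f − 1/s_o = 1/(-33.00) − 1/(100) = -0.03030 − 0.01000 = -0.04030, so s_i = -24.8 cm.
The image is virtual, upright and reduced, behind the mirror.

24.8 cm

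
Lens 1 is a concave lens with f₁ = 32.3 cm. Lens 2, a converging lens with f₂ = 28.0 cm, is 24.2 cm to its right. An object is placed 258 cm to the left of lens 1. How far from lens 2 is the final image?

59.5 cm

Lens 1 is diverging, so f₁ = −32.3 cm.
Lens 1: 1/d_i1 = 1/f₁ − 1/d_o1 = 1/(-32.3) − 1/(258) = -0.03484, so d_i1 = -28.71 cm.
The intermediate image is 28.71 cm to the left of lens 1 (virtual), which is 24.2 − (-28.71) = 52.91 cm to the left of lens 2, so d_o2 = +52.91 cm.
Lens 2: 1/d_i2 = 1/f₂ − 1/d_o2 = 1/(28.0) − 1/(52.91) = 0.01681, so d_i2 = 59.5 cm.
The final image is real, 59.5 cm to the right of lens 2 (overall magnification ≈ -0.13).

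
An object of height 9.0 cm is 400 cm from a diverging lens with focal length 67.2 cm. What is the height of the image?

For a diverging lens, f = -67.2 cm.
1/d_i = 1/f − 1/d_o = 1/(-67.20) − 1/(400) = -0.01738, so d_i = -57.53 cm.
m = −d_i/d_o = +0.1438.
|h_i| = |m|·h_o = 0.1438 × 9.0 = 1.29 cm. The image is virtual, upright and reduced, on the same side as the object.

1.29 cm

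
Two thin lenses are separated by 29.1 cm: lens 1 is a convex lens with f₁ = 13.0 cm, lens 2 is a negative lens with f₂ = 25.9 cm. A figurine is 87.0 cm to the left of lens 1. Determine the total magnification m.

m = -0.115

Lens 1: 1/d_i1 = 1/(13.0) − 1/(87.0) = 0.06543, so d_i1 = 15.28 cm; m₁ = −d_i1/d_o1 = -0.1756.
d_o2 = 29.1 − (15.28) = 13.82 cm.
f₂ = −25.9 cm (diverging).
Lens 2: 1/d_i2 = 1/(-25.9) − 1/(13.82) = -0.1110, so d_i2 = -9.012 cm; m₂ = −d_i2/d_o2 = +0.6521.
m = m₁·m₂ = (-0.1756)(+0.6521) = -0.115.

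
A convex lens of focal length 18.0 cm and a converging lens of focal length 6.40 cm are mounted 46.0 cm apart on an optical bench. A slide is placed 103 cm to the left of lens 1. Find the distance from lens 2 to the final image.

8.70 cm

Lens 1: 1/d_i1 = 1/f₁ − 1/d_o1 = 1/(18.0) − 1/(103) = 0.04585, so d_i1 = 21.81 cm.
The intermediate image is 21.81 cm to the right of lens 1, which is 46.0 − (21.81) = 24.19 cm to the left of lens 2, so d_o2 = +24.19 cm.
Lens 2: 1/d_i2 = 1/f₂ − 1/d_o2 = 1/(6.40) − 1/(24.19) = 0.1149, so d_i2 = 8.70 cm.
The final image is real, 8.70 cm to the right of lens 2 (overall magnification ≈ 0.076).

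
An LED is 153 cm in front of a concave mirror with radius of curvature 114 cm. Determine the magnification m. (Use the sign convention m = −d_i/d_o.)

m = -0.594

f = R/2 = 114/2 = 57.00 cm.
1/d_i = 1/f − 1/d_o = 1/(57.00) − 1/(153) = 0.01101, so d_i = 90.84 cm.
m = −d_i/d_o = −(90.84)/(153) = -0.594.
The image is real, inverted and reduced, in front of the mirror.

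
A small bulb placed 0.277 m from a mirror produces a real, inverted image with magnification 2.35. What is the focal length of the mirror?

m = −d_i/d_o ⇒ d_i = −m·d_o = −(-2.35)·(0.277) = 0.6510 m.
1/f = 1/d_o + 1/d_i = 1/(0.277) + 1/(0.6510) = 5.146, so f = 0.194 m.
Since f is positive, the mirror is concave.

f = 0.194 m (concave)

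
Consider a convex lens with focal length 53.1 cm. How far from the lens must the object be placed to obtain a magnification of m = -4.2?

m = −d_i/d_o ⇒ d_i = −m·d_o.
1/f = 1/d_o + 1/d_i = 1/d_o − 1/(m·d_o) = (1 − 1/m)/d_o, so d_o = f(1 − 1/m) = (53.10)(1 − 1/(-4.2)) = 65.7 cm.

65.7 cm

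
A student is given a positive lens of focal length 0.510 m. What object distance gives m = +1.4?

0.146 m

m = −d_i/d_o ⇒ d_i = −m·d_o.
1/f = 1/d_o + 1/d_i = 1/d_o − 1/(m·d_o) = (1 − 1/m)/d_o, so d_o = f(1 − 1/m) = (0.5100)(1 − 1/(+1.4)) = 0.146 m.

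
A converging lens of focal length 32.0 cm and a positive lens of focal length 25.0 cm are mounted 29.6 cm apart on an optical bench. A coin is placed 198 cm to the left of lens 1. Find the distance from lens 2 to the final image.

Lens 1: 1/d_i1 = 1/f₁ − 1/d_o1 = 1/(32.0) − 1/(198) = 0.02620, so d_i1 = 38.17 cm.
The intermediate image is 38.17 cm to the right of lens 1, which lies 8.570 cm to the right of lens 2 — a virtual object — so d_o2 = −8.570 cm.
Lens 2: 1/d_i2 = 1/f₂ − 1/d_o2 = 1/(25.0) − 1/(-8.570) = 0.1567, so d_i2 = 6.38 cm.
The final image is real, 6.38 cm to the right of lens 2 (overall magnification ≈ -0.14).

6.38 cm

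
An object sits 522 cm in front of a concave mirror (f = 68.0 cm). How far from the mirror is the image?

78.2 cm

Mirror equation: 1/s_i = 1/f − 1/s_o = 1/(68.00) − 1/(522) = 0.01471 − 0.001916 = 0.01279, so s_i = 78.2 cm.
The image is real, inverted and reduced, in front of the mirror.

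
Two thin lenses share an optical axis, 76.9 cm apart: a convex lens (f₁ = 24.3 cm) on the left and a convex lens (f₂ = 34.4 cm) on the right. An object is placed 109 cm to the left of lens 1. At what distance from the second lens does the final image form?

Lens 1: 1/d_i1 = 1/f₁ − 1/d_o1 = 1/(24.3) − 1/(109) = 0.03198, so d_i1 = 31.27 cm.
The intermediate image is 31.27 cm to the right of lens 1, which is 76.9 − (31.27) = 45.63 cm to the left of lens 2, so d_o2 = +45.63 cm.
Lens 2: 1/d_i2 = 1/f₂ − 1/d_o2 = 1/(34.4) − 1/(45.63) = 0.007154, so d_i2 = 140 cm.
The final image is real, 140 cm to the right of lens 2 (overall magnification ≈ 0.88).

140 cm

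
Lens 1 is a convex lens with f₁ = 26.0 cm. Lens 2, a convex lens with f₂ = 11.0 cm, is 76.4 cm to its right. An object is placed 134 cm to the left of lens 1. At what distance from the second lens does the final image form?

Lens 1: 1/d_i1 = 1/f₁ − 1/d_o1 = 1/(26.0) − 1/(134) = 0.03100, so d_i1 = 32.26 cm.
The intermediate image is 32.26 cm to the right of lens 1, which is 76.4 − (32.26) = 44.14 cm to the left of lens 2, so d_o2 = +44.14 cm.
Lens 2: 1/d_i2 = 1/f₂ − 1/d_o2 = 1/(11.0) − 1/(44.14) = 0.06825, so d_i2 = 14.7 cm.
The final image is real, 14.7 cm to the right of lens 2 (overall magnification ≈ 0.080).

14.7 cm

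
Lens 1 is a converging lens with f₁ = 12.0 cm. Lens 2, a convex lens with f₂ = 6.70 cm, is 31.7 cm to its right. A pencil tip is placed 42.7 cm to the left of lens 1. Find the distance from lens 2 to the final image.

Lens 1: 1/d_i1 = 1/f₁ − 1/d_o1 = 1/(12.0) − 1/(42.7) = 0.05991, so d_i1 = 16.69 cm.
The intermediate image is 16.69 cm to the right of lens 1, which is 31.7 − (16.69) = 15.01 cm to the left of lens 2, so d_o2 = +15.01 cm.
Lens 2: 1/d_i2 = 1/f₂ − 1/d_o2 = 1/(6.70) − 1/(15.01) = 0.08263, so d_i2 = 12.1 cm.
The final image is real, 12.1 cm to the right of lens 2 (overall magnification ≈ 0.32).

12.1 cm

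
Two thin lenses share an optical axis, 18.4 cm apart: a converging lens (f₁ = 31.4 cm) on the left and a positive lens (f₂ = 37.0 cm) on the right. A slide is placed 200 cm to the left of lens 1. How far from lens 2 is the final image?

12.5 cm

Lens 1: 1/d_i1 = 1/f₁ − 1/d_o1 = 1/(31.4) − 1/(200) = 0.02685, so d_i1 = 37.25 cm.
The intermediate image is 37.25 cm to the right of lens 1, which lies 18.85 cm to the right of lens 2 — a virtual object — so d_o2 = −18.85 cm.
Lens 2: 1/d_i2 = 1/f₂ − 1/d_o2 = 1/(37.0) − 1/(-18.85) = 0.08008, so d_i2 = 12.5 cm.
The final image is real, 12.5 cm to the right of lens 2 (overall magnification ≈ -0.12).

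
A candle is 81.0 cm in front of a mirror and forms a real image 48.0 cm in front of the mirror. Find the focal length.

Real image ⇒ d_i = +48.0 cm.
1/f = 1/d_o + 1/d_i = 1/(81.0) + 1/(48.0) = 0.03318, so f = 30.1 cm.
Since f is positive, the mirror is concave.

f = 30.1 cm (concave)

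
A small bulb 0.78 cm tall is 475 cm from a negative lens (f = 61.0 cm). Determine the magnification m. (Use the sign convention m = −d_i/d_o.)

m = +0.114

For a negative lens, f = -61.0 cm.
1/d_i = 1/f − 1/d_o = 1/(-61.00) − 1/(475) = -0.01850, so d_i = -54.06 cm.
m = −d_i/d_o = −(-54.06)/(475) = +0.114.
The image is virtual, upright and reduced, on the same side as the object.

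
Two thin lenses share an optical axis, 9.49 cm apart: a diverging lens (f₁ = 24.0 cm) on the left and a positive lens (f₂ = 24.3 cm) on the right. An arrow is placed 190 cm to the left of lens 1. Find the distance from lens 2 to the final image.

115 cm

Lens 1 is diverging, so f₁ = −24.0 cm.
Lens 1: 1/d_i1 = 1/f₁ − 1/d_o1 = 1/(-24.0) − 1/(190) = -0.04693, so d_i1 = -21.31 cm.
The intermediate image is 21.31 cm to the left of lens 1 (virtual), which is 9.49 − (-21.31) = 30.80 cm to the left of lens 2, so d_o2 = +30.80 cm.
Lens 2: 1/d_i2 = 1/f₂ − 1/d_o2 = 1/(24.3) − 1/(30.80) = 0.008685, so d_i2 = 115 cm.
The final image is real, 115 cm to the right of lens 2 (overall magnification ≈ -0.42).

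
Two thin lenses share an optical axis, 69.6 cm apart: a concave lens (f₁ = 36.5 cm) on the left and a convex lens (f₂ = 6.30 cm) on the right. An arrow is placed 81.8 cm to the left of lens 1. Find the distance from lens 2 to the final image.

Lens 1 is diverging, so f₁ = −36.5 cm.
Lens 1: 1/d_i1 = 1/f₁ − 1/d_o1 = 1/(-36.5) − 1/(81.8) = -0.03962, so d_i1 = -25.24 cm.
The intermediate image is 25.24 cm to the left of lens 1 (virtual), which is 69.6 − (-25.24) = 94.84 cm to the left of lens 2, so d_o2 = +94.84 cm.
Lens 2: 1/d_i2 = 1/f₂ − 1/d_o2 = 1/(6.30) − 1/(94.84) = 0.1482, so d_i2 = 6.75 cm.
The final image is real, 6.75 cm to the right of lens 2 (overall magnification ≈ -0.022).

6.75 cm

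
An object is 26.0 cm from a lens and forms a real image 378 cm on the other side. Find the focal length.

Real image ⇒ d_i = +378 cm.
1/f = 1/d_o + 1/d_i = 1/(26.0) + 1/(378) = 0.04111, so f = 24.3 cm.
Since f is positive, the lens is converging.

f = 24.3 cm (converging)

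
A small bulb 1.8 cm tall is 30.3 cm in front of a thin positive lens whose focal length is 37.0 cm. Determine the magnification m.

m = +5.52

1/d_i = 1/f − 1/d_o = 1/(37.00) − 1/(30.3) = -0.005976, so d_i = -167.3 cm.
m = −d_i/d_o = −(-167.3)/(30.3) = +5.52.
The image is virtual, upright and enlarged, on the same side as the object.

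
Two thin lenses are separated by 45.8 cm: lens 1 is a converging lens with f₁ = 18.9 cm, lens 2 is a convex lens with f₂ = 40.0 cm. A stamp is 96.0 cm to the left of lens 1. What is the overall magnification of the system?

Lens 1: 1/d_i1 = 1/(18.9) − 1/(96.0) = 0.04249, so d_i1 = 23.53 cm; m₁ = −d_i1/d_o1 = -0.2451.
d_o2 = 45.8 − (23.53) = 22.27 cm.
Lens 2: 1/d_i2 = 1/(40.0) − 1/(22.27) = -0.01990, so d_i2 = -50.24 cm; m₂ = −d_i2/d_o2 = +2.256.
m = m₁·m₂ = (-0.2451)(+2.256) = -0.553.

m = -0.553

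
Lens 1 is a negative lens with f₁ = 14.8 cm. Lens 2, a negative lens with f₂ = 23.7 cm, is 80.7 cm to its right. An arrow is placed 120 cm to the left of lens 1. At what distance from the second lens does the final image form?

Lens 1 is diverging, so f₁ = −14.8 cm.
Lens 1: 1/d_i1 = 1/f₁ − 1/d_o1 = 1/(-14.8) − 1/(120) = -0.07590, so d_i1 = -13.18 cm.
The intermediate image is 13.18 cm to the left of lens 1 (virtual), which is 80.7 − (-13.18) = 93.88 cm to the left of lens 2, so d_o2 = +93.88 cm.
Lens 2 is diverging, so f₂ = −23.7 cm.
Lens 2: 1/d_i2 = 1/f₂ − 1/d_o2 = 1/(-23.7) − 1/(93.88) = -0.05285, so d_i2 = -18.9 cm.
The final image is virtual, 18.9 cm to the left of lens 2 (overall magnification ≈ 0.022).

18.9 cm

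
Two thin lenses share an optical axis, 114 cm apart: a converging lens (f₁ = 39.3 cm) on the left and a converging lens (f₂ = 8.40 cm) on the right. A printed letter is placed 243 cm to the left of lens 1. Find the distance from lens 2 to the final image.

Lens 1: 1/d_i1 = 1/f₁ − 1/d_o1 = 1/(39.3) − 1/(243) = 0.02133, so d_i1 = 46.88 cm.
The intermediate image is 46.88 cm to the right of lens 1, which is 114 − (46.88) = 67.12 cm to the left of lens 2, so d_o2 = +67.12 cm.
Lens 2: 1/d_i2 = 1/f₂ − 1/d_o2 = 1/(8.40) − 1/(67.12) = 0.1041, so d_i2 = 9.60 cm.
The final image is real, 9.60 cm to the right of lens 2 (overall magnification ≈ 0.028).

9.60 cm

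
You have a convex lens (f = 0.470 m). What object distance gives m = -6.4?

0.543 m

m = −d_i/d_o ⇒ d_i = −m·d_o.
1/f = 1/d_o + 1/d_i = 1/d_o − 1/(m·d_o) = (1 − 1/m)/d_o, so d_o = f(1 − 1/m) = (0.4700)(1 − 1/(-6.4)) = 0.543 m.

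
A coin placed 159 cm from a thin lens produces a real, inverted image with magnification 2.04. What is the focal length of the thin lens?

m = −d_i/d_o ⇒ d_i = −m·d_o = −(-2.04)·(159) = 324.4 cm.
1/f = 1/d_o + 1/d_i = 1/(159) + 1/(324.4) = 0.009372, so f = 107 cm.
Since f is positive, the thin lens is converging.

f = 107 cm (converging)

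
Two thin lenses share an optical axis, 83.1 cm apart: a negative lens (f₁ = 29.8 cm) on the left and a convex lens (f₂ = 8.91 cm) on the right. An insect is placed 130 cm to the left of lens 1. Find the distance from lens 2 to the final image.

9.72 cm

Lens 1 is diverging, so f₁ = −29.8 cm.
Lens 1: 1/d_i1 = 1/f₁ − 1/d_o1 = 1/(-29.8) − 1/(130) = -0.04125, so d_i1 = -24.24 cm.
The intermediate image is 24.24 cm to the left of lens 1 (virtual), which is 83.1 − (-24.24) = 107.3 cm to the left of lens 2, so d_o2 = +107.3 cm.
Lens 2: 1/d_i2 = 1/f₂ − 1/d_o2 = 1/(8.91) − 1/(107.3) = 0.1029, so d_i2 = 9.72 cm.
The final image is real, 9.72 cm to the right of lens 2 (overall magnification ≈ -0.017).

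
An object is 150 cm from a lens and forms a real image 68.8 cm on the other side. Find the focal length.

Real image ⇒ d_i = +68.8 cm.
1/f = 1/d_o + 1/d_i = 1/(150) + 1/(68.8) = 0.02120, so f = 47.2 cm.
Since f is positive, the lens is converging.

f = 47.2 cm (converging)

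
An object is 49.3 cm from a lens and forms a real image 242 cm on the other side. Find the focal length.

f = 41.0 cm (converging)

Real image ⇒ d_i = +242 cm.
1/f = 1/d_o + 1/d_i = 1/(49.3) + 1/(242) = 0.02442, so f = 41.0 cm.
Since f is positive, the lens is converging.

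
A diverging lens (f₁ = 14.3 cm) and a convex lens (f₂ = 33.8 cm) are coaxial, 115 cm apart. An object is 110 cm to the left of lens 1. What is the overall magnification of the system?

f₁ = −14.3 cm (diverging).
Lens 1: 1/d_i1 = 1/(-14.3) − 1/(110) = -0.07902, so d_i1 = -12.65 cm; m₁ = −d_i1/d_o1 = +0.1150.
d_o2 = 115 − (-12.65) = 127.7 cm.
Lens 2: 1/d_i2 = 1/(33.8) − 1/(127.7) = 0.02175, so d_i2 = 45.97 cm; m₂ = −d_i2/d_o2 = -0.3600.
m = m₁·m₂ = (+0.1150)(-0.3600) = -0.0414.

m = -0.0414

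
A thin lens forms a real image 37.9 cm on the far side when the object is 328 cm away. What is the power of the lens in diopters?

d_i = +37.9 cm.
1/f = 1/d_o + 1/d_i = 1/(328) + 1/(37.9) = 0.02943 cm⁻¹.
f = 33.97 cm = 0.3397 m, so P = 1/f = +2.94 D.

P = +2.94 D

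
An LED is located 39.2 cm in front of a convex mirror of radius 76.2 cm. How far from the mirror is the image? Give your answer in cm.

f = R/2 = 76.2/2 = 38.10 cm; for a convex mirror, f = -38.10 cm.
Mirror equation: 1/v = 1/f − 1/u = 1/(-38.10) − 1/(39.2) = -0.02625 − 0.02551 = -0.05176, so v = -19.3 cm.
The image is virtual, upright and reduced, behind the mirror.

19.3 cm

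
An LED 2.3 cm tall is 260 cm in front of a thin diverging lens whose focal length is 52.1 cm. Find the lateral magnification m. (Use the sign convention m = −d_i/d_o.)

m = +0.167

For a diverging lens, f = -52.1 cm.
1/d_i = 1/f − 1/d_o = 1/(-52.10) − 1/(260) = -0.02304, so d_i = -43.40 cm.
m = −d_i/d_o = −(-43.40)/(260) = +0.167.
The image is virtual, upright and reduced, on the same side as the object.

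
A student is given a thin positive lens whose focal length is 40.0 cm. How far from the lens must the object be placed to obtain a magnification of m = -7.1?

45.6 cm

m = −d_i/d_o ⇒ d_i = −m·d_o.
1/f = 1/d_o + 1/d_i = 1/d_o − 1/(m·d_o) = (1 − 1/m)/d_o, so d_o = f(1 − 1/m) = (40.00)(1 − 1/(-7.1)) = 45.6 cm.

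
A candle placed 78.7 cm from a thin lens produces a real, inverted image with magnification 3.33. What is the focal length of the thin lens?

f = 60.5 cm (converging)

m = −d_i/d_o ⇒ d_i = −m·d_o = −(-3.33)·(78.7) = 262.1 cm.
1/f = 1/d_o + 1/d_i = 1/(78.7) + 1/(262.1) = 0.01652, so f = 60.5 cm.
Since f is positive, the thin lens is converging.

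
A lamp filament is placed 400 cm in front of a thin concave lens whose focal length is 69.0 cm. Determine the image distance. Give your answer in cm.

58.8 cm

For a concave lens, f = -69.0 cm.
Lens equation: 1/s_i = 1/f − 1/s_o = 1/(-69.00) − 1/(400) = -0.01449 − 0.002500 = -0.01699, so s_i = -58.8 cm.
The image is virtual, upright and reduced, on the same side as the object.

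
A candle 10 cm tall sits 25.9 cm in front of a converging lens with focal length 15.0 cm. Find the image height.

13.8 cm

1/d_i = 1/f − 1/d_o = 1/(15.00) − 1/(25.9) = 0.02806, so d_i = 35.64 cm.
m = −d_i/d_o = -1.376.
|h_i| = |m|·h_o = 1.376 × 10 = 13.8 cm. The image is real, inverted and enlarged, on the far side of the lens.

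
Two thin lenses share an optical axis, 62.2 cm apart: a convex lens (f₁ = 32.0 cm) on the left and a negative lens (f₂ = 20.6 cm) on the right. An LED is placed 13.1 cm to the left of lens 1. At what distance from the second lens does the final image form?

Lens 1: 1/d_i1 = 1/f₁ − 1/d_o1 = 1/(32.0) − 1/(13.1) = -0.04509, so d_i1 = -22.18 cm.
The intermediate image is 22.18 cm to the left of lens 1 (virtual), which is 62.2 − (-22.18) = 84.38 cm to the left of lens 2, so d_o2 = +84.38 cm.
Lens 2 is diverging, so f₂ = −20.6 cm.
Lens 2: 1/d_i2 = 1/f₂ − 1/d_o2 = 1/(-20.6) − 1/(84.38) = -0.06039, so d_i2 = -16.6 cm.
The final image is virtual, 16.6 cm to the left of lens 2 (overall magnification ≈ 0.33).

16.6 cm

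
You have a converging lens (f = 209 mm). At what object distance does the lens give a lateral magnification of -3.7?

m = −d_i/d_o ⇒ d_i = −m·d_o.
1/f = 1/d_o + 1/d_i = 1/d_o − 1/(m·d_o) = (1 − 1/m)/d_o, so d_o = f(1 − 1/m) = (209.0)(1 − 1/(-3.7)) = 265 mm.

265 mm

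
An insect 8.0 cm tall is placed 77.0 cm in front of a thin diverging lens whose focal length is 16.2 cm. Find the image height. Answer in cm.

For a diverging lens, f = -16.2 cm.
1/d_i = 1/f − 1/d_o = 1/(-16.20) − 1/(77.0) = -0.07472, so d_i = -13.38 cm.
m = −d_i/d_o = +0.1738.
|h_i| = |m|·h_o = 0.1738 × 8.0 = 1.39 cm. The image is virtual, upright and reduced, on the same side as the object.

1.39 cm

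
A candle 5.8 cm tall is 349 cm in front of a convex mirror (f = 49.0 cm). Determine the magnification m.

For a convex mirror, f = -49.0 cm.
1/d_i = 1/f − 1/d_o = 1/(-49.00) − 1/(349) = -0.02327, so d_i = -42.97 cm.
m = −d_i/d_o = −(-42.97)/(349) = +0.123.
The image is virtual, upright and reduced, behind the mirror.

m = +0.123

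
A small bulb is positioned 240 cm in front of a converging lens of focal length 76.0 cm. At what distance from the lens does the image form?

Thin-lens equation: 1/d_i = 1/f − 1/d_o = 1/(76.00) − 1/(240) = 0.01316 − 0.004167 = 0.008991, so d_i = 111 cm.
The image is real, inverted and reduced, on the far side of the lens.

111 cm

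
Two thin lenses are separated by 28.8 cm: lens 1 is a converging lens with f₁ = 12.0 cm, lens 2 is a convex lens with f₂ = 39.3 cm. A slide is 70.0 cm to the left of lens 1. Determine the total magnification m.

Lens 1: 1/d_i1 = 1/(12.0) − 1/(70.0) = 0.06905, so d_i1 = 14.48 cm; m₁ = −d_i1/d_o1 = -0.2069.
d_o2 = 28.8 − (14.48) = 14.32 cm.
Lens 2: 1/d_i2 = 1/(39.3) − 1/(14.32) = -0.04439, so d_i2 = -22.53 cm; m₂ = −d_i2/d_o2 = +1.573.
m = m₁·m₂ = (-0.2069)(+1.573) = -0.325.

m = -0.325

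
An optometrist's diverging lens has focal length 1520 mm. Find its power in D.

P = -0.658 D

For a diverging lens, f = −1520 mm.
f = -152 cm = -1.52 m.
P = 1/f = 1/(-1.52 m) = -0.658 D.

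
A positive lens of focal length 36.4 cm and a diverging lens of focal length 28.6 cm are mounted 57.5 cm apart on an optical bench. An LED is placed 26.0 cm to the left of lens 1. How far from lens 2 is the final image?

Lens 1: 1/d_i1 = 1/f₁ − 1/d_o1 = 1/(36.4) − 1/(26.0) = -0.01099, so d_i1 = -91.00 cm.
The intermediate image is 91.00 cm to the left of lens 1 (virtual), which is 57.5 − (-91.00) = 148.5 cm to the left of lens 2, so d_o2 = +148.5 cm.
Lens 2 is diverging, so f₂ = −28.6 cm.
Lens 2: 1/d_i2 = 1/f₂ − 1/d_o2 = 1/(-28.6) − 1/(148.5) = -0.04170, so d_i2 = -24.0 cm.
The final image is virtual, 24.0 cm to the left of lens 2 (overall magnification ≈ 0.57).

24.0 cm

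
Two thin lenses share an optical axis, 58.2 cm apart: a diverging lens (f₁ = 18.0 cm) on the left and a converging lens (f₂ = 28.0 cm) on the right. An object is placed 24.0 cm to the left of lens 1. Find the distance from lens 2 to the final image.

Lens 1 is diverging, so f₁ = −18.0 cm.
Lens 1: 1/d_i1 = 1/f₁ − 1/d_o1 = 1/(-18.0) − 1/(24.0) = -0.09722, so d_i1 = -10.29 cm.
The intermediate image is 10.29 cm to the left of lens 1 (virtual), which is 58.2 − (-10.29) = 68.49 cm to the left of lens 2, so d_o2 = +68.49 cm.
Lens 2: 1/d_i2 = 1/f₂ − 1/d_o2 = 1/(28.0) − 1/(68.49) = 0.02111, so d_i2 = 47.4 cm.
The final image is real, 47.4 cm to the right of lens 2 (overall magnification ≈ -0.30).

47.4 cm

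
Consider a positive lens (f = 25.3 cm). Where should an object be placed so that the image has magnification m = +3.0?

16.9 cm

m = −d_i/d_o ⇒ d_i = −m·d_o.
1/f = 1/d_o + 1/d_i = 1/d_o − 1/(m·d_o) = (1 − 1/m)/d_o, so d_o = f(1 − 1/m) = (25.30)(1 − 1/(+3.0)) = 16.9 cm.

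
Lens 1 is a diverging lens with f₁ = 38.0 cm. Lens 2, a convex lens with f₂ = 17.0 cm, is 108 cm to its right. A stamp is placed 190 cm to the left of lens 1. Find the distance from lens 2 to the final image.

Lens 1 is diverging, so f₁ = −38.0 cm.
Lens 1: 1/d_i1 = 1/f₁ − 1/d_o1 = 1/(-38.0) − 1/(190) = -0.03158, so d_i1 = -31.67 cm.
The intermediate image is 31.67 cm to the left of lens 1 (virtual), which is 108 − (-31.67) = 139.7 cm to the left of lens 2, so d_o2 = +139.7 cm.
Lens 2: 1/d_i2 = 1/f₂ − 1/d_o2 = 1/(17.0) − 1/(139.7) = 0.05167, so d_i2 = 19.4 cm.
The final image is real, 19.4 cm to the right of lens 2 (overall magnification ≈ -0.023).

19.4 cm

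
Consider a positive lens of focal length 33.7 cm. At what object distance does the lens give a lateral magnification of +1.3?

m = −d_i/d_o ⇒ d_i = −m·d_o.
1/f = 1/d_o + 1/d_i = 1/d_o − 1/(m·d_o) = (1 − 1/m)/d_o, so d_o = f(1 − 1/m) = (33.70)(1 − 1/(+1.3)) = 7.78 cm.

7.78 cm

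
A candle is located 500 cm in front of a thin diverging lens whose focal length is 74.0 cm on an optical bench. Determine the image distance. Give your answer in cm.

For a diverging lens, f = -74.0 cm.
Lens equation: 1/v = 1/f − 1/u = 1/(-74.00) − 1/(500) = -0.01351 − 0.002000 = -0.01551, so v = -64.5 cm.
The image is virtual, upright and reduced, on the same side as the object.

64.5 cm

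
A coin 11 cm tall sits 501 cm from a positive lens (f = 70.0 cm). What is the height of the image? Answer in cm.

1.79 cm

1/d_i = 1/f − 1/d_o = 1/(70.00) − 1/(501) = 0.01229, so d_i = 81.37 cm.
m = −d_i/d_o = -0.1624.
|h_i| = |m|·h_o = 0.1624 × 11 = 1.79 cm. The image is real, inverted and reduced, on the far side of the lens.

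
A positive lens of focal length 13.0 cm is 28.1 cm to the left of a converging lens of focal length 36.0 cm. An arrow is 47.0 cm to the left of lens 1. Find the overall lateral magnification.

m = -0.532

Lens 1: 1/d_i1 = 1/(13.0) − 1/(47.0) = 0.05565, so d_i1 = 17.97 cm; m₁ = −d_i1/d_o1 = -0.3823.
d_o2 = 28.1 − (17.97) = 10.13 cm.
Lens 2: 1/d_i2 = 1/(36.0) − 1/(10.13) = -0.07094, so d_i2 = -14.10 cm; m₂ = −d_i2/d_o2 = +1.392.
m = m₁·m₂ = (-0.3823)(+1.392) = -0.532.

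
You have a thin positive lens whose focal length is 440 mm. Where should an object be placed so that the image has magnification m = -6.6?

m = −d_i/d_o ⇒ d_i = −m·d_o.
1/f = 1/d_o + 1/d_i = 1/d_o − 1/(m·d_o) = (1 − 1/m)/d_o, so d_o = f(1 − 1/m) = (440.0)(1 − 1/(-6.6)) = 507 mm.

507 mm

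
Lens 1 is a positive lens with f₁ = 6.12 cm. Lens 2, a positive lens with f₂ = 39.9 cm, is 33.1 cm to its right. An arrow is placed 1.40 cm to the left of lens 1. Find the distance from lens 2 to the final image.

279 cm

Lens 1: 1/d_i1 = 1/f₁ − 1/d_o1 = 1/(6.12) − 1/(1.40) = -0.5509, so d_i1 = -1.815 cm.
The intermediate image is 1.815 cm to the left of lens 1 (virtual), which is 33.1 − (-1.815) = 34.91 cm to the left of lens 2, so d_o2 = +34.91 cm.
Lens 2: 1/d_i2 = 1/f₂ − 1/d_o2 = 1/(39.9) − 1/(34.91) = -0.003582, so d_i2 = -279 cm.
The final image is virtual, 279 cm to the left of lens 2 (overall magnification ≈ 10).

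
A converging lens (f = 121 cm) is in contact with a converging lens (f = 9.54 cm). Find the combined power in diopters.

P = +11.3 D

P₁ = 1/f₁ = 1/(1.21 m) = +0.8264 D; P₂ = 1/f₂ = 1/(0.0954 m) = +10.48 D.
For thin lenses in contact, P = P₁ + P₂ = (+0.8264) + (+10.48) = +11.3 D.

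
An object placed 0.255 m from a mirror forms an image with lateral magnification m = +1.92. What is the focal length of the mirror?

f = 0.532 m (concave)

m = −d_i/d_o ⇒ d_i = −m·d_o = −(+1.92)·(0.255) = -0.4896 m.
1/f = 1/d_o + 1/d_i = 1/(0.255) + 1/(-0.4896) = 1.879, so f = 0.532 m.
Since f is positive, the mirror is concave.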